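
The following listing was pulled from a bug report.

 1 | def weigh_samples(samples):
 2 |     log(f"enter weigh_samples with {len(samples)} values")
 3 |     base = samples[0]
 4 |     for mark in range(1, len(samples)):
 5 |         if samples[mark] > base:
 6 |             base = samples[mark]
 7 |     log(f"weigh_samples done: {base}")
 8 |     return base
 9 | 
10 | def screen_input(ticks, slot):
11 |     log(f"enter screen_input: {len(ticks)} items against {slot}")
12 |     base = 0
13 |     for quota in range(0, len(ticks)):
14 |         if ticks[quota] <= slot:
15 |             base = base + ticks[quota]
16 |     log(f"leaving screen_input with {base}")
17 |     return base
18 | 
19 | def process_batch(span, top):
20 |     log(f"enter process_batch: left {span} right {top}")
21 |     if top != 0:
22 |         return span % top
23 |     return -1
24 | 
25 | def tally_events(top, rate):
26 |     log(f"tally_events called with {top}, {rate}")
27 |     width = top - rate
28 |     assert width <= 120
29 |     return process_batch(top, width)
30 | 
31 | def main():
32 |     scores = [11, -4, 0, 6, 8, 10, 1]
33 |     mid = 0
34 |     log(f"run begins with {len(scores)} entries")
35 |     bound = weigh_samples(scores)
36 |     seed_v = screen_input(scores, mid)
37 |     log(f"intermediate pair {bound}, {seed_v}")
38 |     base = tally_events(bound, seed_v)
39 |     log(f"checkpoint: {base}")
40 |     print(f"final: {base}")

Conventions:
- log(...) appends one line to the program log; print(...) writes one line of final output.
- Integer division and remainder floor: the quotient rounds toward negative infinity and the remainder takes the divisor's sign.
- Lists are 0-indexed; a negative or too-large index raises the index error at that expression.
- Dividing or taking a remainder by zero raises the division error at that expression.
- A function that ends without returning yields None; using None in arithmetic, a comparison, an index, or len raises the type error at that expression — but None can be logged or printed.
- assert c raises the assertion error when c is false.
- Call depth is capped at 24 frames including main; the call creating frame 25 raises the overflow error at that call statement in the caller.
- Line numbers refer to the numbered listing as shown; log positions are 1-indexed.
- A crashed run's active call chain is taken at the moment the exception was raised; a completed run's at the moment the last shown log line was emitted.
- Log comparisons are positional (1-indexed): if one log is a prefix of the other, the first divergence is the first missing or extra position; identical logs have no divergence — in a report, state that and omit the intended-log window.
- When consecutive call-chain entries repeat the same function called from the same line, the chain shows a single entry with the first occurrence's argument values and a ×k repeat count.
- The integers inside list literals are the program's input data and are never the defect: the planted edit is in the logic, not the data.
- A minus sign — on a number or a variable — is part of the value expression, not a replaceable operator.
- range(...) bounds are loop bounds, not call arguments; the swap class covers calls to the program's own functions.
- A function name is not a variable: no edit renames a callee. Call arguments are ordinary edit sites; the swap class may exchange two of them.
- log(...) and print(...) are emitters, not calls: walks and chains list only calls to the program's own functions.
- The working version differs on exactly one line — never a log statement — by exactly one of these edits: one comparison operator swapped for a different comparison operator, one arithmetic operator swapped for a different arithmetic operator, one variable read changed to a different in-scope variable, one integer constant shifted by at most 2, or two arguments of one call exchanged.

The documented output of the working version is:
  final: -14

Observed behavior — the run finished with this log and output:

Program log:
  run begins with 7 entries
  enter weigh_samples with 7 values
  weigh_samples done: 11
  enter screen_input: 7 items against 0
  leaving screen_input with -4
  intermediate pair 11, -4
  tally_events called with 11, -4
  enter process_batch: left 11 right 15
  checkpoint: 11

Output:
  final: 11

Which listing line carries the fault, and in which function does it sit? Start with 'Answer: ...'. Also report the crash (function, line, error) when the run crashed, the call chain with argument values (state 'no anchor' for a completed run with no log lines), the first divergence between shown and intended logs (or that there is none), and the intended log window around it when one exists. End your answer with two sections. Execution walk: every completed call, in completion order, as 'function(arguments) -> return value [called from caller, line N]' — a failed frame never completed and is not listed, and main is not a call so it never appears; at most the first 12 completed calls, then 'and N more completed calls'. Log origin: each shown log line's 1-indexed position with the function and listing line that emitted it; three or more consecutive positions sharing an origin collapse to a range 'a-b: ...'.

Answer: the defect is in screen_input at line 14.
Key observation: Everything matches until log position 5, which reads 'leaving screen_input with -4' in place of 'leaving screen_input with 36'.
Call chain: main.
First divergence: position 5 — the shown line 'leaving screen_input with -4' should read 'leaving screen_input with 36'.
Intended log window:
  3: weigh_samples done: 11
  4: enter screen_input: 7 items against 0
  5: leaving screen_input with 36
  6: intermediate pair 11, 36
Execution walk:
  weigh_samples([11, -4, 0, 6, 8, 10, 1]) -> 11  [called from main, line 35]
  screen_input([11, -4, 0, 6, 8, 10, 1], 0) -> -4  [called from main, line 36]
  process_batch(11, 15) -> 11  [called from tally_events, line 29]
  tally_events(11, -4) -> 11  [called from main, line 38]
Log line origins:
  1: logged in main at line 34
  2: logged in weigh_samples at line 2
  3: logged in weigh_samples at line 7
  4: logged in screen_input at line 11
  5: logged in screen_input at line 16
  6: logged in main at line 37
  7: logged in tally_events at line 26
  8: logged in process_batch at line 20
  9: logged in main at line 39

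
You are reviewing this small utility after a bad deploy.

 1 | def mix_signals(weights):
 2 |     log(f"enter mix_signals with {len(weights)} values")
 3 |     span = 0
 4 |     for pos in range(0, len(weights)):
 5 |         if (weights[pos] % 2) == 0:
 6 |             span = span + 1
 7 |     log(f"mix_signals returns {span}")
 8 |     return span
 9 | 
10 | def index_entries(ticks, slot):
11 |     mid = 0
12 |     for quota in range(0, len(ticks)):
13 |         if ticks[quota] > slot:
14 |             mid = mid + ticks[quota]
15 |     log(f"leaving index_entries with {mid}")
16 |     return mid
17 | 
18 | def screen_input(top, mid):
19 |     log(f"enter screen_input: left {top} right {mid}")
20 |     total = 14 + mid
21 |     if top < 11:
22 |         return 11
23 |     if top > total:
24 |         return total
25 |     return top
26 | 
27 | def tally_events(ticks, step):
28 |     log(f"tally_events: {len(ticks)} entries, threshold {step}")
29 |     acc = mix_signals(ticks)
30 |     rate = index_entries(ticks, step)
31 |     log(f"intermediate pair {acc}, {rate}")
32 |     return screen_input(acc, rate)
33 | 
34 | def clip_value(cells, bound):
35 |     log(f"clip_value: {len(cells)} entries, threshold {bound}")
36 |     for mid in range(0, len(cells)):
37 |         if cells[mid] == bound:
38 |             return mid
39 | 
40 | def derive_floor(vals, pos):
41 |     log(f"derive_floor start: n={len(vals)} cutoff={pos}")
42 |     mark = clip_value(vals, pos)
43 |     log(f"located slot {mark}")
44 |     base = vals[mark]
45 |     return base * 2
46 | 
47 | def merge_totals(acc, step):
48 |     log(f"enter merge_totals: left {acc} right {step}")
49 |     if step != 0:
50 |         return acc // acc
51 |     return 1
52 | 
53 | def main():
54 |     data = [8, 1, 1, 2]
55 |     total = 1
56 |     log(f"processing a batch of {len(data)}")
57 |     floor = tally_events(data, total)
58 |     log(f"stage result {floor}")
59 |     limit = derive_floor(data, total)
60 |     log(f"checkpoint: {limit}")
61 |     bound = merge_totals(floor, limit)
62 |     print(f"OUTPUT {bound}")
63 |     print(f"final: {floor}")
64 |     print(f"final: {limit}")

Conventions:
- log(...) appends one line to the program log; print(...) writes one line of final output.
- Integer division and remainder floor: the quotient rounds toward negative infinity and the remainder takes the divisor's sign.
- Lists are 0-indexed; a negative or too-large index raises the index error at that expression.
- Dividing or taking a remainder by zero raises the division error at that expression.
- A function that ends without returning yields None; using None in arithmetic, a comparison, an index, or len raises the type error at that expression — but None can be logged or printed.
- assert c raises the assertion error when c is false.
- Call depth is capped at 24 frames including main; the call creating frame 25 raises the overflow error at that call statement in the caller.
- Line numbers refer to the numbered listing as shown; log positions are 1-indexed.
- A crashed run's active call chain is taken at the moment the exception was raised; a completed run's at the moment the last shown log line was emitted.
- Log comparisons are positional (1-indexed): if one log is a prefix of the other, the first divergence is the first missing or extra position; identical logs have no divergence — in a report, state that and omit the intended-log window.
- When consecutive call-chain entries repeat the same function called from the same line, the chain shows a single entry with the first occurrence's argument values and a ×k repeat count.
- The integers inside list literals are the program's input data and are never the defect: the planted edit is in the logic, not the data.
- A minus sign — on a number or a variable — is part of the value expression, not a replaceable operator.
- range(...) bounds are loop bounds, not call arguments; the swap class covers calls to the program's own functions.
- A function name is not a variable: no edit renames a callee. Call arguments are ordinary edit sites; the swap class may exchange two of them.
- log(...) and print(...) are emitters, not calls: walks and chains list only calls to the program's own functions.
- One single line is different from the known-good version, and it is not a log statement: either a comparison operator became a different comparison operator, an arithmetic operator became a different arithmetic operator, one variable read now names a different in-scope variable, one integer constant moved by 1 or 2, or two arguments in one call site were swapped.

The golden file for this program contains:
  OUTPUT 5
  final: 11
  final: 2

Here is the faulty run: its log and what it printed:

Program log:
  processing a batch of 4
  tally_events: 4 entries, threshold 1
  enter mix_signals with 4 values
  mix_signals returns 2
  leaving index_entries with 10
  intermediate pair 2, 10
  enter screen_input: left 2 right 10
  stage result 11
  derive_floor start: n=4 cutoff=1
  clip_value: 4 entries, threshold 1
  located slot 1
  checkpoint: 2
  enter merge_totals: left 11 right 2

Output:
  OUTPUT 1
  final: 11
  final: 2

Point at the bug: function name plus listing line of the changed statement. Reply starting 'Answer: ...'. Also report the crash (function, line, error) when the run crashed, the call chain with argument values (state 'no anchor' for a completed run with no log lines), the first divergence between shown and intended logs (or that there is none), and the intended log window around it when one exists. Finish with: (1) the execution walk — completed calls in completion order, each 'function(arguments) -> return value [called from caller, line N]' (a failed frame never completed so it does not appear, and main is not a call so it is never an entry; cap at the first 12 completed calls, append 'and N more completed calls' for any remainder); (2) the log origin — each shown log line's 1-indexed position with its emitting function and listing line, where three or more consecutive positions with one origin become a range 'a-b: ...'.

Answer: the defect is in merge_totals at line 50.
Core observation: No log line changed; the fault shows up purely in the output.
Call chain: main -> merge_totals(11, 2) (called at line 61).
First divergence: none — the logs agree in full.
Execution walk:
  mix_signals([8, 1, 1, 2]) -> 2  [called from tally_events, line 29]
  index_entries([8, 1, 1, 2], 1) -> 10  [called from tally_events, line 30]
  screen_input(2, 10) -> 11  [called from tally_events, line 32]
  tally_events([8, 1, 1, 2], 1) -> 11  [called from main, line 57]
  clip_value([8, 1, 1, 2], 1) -> 1  [called from derive_floor, line 42]
  derive_floor([8, 1, 1, 2], 1) -> 2  [called from main, line 59]
  merge_totals(11, 2) -> 1  [called from main, line 61]
Log origins:
  1 — main, line 56
  2 — tally_events, line 28
  3 — mix_signals, line 2
  4 — mix_signals, line 7
  5 — index_entries, line 15
  6 — tally_events, line 31
  7 — screen_input, line 19
  8 — main, line 58
  9 — derive_floor, line 41
  10 — clip_value, line 35
  11 — derive_floor, line 43
  12 — main, line 60
  13 — merge_totals, line 48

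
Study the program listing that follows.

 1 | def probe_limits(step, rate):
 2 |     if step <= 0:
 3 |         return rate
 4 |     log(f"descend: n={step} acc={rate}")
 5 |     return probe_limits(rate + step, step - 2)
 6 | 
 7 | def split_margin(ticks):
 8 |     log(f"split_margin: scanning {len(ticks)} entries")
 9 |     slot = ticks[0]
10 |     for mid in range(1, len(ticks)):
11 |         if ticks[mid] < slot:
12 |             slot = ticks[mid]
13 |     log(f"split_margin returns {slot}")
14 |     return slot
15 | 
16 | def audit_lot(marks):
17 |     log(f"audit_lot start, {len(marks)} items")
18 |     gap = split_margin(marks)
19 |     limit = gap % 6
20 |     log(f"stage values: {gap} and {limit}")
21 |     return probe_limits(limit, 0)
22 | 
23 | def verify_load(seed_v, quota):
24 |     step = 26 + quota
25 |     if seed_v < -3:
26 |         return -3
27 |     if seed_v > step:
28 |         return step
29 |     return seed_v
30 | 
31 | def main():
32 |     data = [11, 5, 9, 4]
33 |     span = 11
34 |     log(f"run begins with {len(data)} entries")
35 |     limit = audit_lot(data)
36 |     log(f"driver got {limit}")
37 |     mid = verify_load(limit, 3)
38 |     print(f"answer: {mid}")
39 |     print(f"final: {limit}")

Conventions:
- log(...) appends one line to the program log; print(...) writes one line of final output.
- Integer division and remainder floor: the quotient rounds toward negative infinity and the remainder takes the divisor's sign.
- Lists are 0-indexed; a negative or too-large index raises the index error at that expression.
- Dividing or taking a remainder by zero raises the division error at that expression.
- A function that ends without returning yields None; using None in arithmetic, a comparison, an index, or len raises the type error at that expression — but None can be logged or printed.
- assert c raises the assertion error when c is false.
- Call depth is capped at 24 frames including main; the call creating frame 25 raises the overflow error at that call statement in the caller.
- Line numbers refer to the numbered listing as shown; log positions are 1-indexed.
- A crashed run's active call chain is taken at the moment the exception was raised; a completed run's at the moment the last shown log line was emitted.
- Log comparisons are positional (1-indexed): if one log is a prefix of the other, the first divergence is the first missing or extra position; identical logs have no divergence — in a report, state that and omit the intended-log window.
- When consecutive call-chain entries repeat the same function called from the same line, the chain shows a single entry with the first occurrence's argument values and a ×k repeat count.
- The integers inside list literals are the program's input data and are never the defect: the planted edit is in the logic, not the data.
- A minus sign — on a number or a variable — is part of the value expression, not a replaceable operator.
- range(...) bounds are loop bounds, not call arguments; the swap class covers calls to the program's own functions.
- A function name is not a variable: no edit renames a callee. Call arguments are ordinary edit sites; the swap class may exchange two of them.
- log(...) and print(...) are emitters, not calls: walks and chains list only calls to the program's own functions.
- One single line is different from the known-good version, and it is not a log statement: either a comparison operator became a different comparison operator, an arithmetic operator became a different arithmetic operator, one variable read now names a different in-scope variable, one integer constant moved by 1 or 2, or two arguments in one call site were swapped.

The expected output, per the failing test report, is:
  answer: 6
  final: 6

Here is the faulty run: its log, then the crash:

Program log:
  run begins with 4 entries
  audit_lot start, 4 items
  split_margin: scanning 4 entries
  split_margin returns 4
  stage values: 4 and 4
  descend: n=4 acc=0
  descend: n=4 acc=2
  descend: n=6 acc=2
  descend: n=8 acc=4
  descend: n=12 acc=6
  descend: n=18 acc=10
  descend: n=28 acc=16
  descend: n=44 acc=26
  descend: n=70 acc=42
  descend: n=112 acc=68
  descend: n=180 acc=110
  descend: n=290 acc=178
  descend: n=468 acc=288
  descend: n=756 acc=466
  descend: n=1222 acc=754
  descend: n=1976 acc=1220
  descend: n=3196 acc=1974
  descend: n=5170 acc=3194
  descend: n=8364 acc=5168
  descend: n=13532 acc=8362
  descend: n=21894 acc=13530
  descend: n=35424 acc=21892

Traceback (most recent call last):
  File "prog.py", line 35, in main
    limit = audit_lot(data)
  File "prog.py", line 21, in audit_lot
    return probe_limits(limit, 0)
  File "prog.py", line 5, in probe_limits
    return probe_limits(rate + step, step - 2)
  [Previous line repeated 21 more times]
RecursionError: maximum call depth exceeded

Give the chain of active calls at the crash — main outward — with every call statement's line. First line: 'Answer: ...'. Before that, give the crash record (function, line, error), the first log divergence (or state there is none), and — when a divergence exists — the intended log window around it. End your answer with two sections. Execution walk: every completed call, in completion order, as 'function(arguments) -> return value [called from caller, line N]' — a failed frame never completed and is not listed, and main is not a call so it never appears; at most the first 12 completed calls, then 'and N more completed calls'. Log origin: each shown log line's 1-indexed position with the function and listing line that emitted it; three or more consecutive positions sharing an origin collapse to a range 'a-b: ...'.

Answer: main -> audit_lot (called at line 35) -> probe_limits (called at line 21) -> probe_limits (called at line 5) ×21.
Core observation: Everything matches until log position 7, which reads 'descend: n=4 acc=2' in place of 'descend: n=2 acc=4'.
Crash: probe_limits, line 5, RecursionError.
First divergence: position 7 — the shown line 'descend: n=4 acc=2' should read 'descend: n=2 acc=4'.
Intended log window:
  5: stage values: 4 and 4
  6: descend: n=4 acc=0
  7: descend: n=2 acc=4
  8: driver got 6
Execution walk:
  split_margin([11, 5, 9, 4]) -> 4  [called from audit_lot, line 18]
Origin of each log line:
  1: from main, line 34
  2: from audit_lot, line 17
  3: from split_margin, line 8
  4: from split_margin, line 13
  5: from audit_lot, line 20
  6-27: from probe_limits, line 4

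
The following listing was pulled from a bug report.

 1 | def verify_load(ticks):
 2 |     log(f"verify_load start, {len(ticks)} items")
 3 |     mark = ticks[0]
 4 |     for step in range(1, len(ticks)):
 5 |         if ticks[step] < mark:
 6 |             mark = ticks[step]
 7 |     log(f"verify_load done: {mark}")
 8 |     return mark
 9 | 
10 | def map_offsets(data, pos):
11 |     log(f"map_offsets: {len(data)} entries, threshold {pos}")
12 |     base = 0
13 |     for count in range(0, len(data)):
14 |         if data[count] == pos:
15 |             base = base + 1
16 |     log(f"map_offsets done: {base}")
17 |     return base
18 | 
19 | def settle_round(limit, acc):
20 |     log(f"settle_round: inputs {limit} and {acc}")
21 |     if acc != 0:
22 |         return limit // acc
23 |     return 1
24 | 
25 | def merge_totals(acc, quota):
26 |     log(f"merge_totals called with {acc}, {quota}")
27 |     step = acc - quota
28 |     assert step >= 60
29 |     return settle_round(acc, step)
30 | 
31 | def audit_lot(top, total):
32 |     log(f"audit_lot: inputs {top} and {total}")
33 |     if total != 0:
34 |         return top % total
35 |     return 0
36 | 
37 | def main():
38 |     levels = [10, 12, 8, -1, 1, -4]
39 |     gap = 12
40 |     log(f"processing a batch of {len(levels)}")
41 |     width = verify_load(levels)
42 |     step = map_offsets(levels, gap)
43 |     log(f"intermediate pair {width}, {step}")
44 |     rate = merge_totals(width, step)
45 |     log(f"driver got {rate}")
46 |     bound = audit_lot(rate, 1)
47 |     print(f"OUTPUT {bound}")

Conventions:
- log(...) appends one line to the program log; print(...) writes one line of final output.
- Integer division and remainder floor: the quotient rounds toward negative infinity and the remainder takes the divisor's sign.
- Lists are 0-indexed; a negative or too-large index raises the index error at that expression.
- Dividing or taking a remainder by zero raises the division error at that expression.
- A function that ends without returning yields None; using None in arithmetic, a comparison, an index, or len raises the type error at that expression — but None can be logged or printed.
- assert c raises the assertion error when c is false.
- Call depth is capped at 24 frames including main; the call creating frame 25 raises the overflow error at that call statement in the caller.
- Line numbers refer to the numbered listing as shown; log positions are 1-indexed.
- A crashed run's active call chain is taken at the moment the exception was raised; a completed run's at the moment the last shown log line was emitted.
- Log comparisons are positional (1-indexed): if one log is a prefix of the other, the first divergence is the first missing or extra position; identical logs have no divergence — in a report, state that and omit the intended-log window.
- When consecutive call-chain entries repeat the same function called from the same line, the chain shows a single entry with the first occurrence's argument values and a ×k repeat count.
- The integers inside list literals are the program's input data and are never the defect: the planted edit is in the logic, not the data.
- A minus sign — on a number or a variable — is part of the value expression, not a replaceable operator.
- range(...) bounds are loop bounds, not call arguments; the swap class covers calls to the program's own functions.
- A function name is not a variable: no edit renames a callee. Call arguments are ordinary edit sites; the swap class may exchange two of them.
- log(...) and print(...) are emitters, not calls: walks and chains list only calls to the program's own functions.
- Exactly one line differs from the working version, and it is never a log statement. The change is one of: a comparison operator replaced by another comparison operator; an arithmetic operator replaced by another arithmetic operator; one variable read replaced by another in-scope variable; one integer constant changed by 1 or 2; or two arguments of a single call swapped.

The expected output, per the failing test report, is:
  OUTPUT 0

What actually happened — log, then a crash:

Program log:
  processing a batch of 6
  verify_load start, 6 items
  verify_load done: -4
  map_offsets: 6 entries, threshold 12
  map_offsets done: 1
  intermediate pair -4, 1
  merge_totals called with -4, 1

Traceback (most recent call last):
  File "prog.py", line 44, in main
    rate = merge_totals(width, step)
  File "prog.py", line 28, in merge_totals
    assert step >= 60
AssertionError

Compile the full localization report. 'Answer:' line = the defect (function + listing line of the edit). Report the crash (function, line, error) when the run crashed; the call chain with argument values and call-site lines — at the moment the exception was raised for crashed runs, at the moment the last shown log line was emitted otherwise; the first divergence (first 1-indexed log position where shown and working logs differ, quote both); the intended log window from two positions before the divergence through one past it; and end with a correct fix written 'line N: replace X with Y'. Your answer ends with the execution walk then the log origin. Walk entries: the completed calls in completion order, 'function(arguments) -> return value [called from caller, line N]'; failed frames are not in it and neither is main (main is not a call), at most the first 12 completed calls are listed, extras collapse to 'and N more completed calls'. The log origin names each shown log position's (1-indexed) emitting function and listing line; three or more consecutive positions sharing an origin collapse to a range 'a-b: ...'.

Answer: the defect is in merge_totals at line 28.
Key observation: Only 7 log lines were emitted before the run died; the intended continuation was 'settle_round: inputs -4 and -5'.
Crash: merge_totals, line 28, AssertionError.
Call chain: main -> merge_totals(-4, 1) (called at line 44).
First divergence: position 8; the shown log stops at 7 lines while the working version next logs 'settle_round: inputs -4 and -5'.
Intended log window:
  6: intermediate pair -4, 1
  7: merge_totals called with -4, 1
  8: settle_round: inputs -4 and -5
  9: driver got 0
Execution walk:
  verify_load([10, 12, 8, -1, 1, -4]) -> -4  [called from main, line 41]
  map_offsets([10, 12, 8, -1, 1, -4], 12) -> 1  [called from main, line 42]
Origin of each log line:
  1: emitted by main (line 40)
  2: emitted by verify_load (line 2)
  3: emitted by verify_load (line 7)
  4: emitted by map_offsets (line 11)
  5: emitted by map_offsets (line 16)
  6: emitted by main (line 43)
  7: emitted by merge_totals (line 26)
A correct fix: line 28: replace `>=` with `<=`.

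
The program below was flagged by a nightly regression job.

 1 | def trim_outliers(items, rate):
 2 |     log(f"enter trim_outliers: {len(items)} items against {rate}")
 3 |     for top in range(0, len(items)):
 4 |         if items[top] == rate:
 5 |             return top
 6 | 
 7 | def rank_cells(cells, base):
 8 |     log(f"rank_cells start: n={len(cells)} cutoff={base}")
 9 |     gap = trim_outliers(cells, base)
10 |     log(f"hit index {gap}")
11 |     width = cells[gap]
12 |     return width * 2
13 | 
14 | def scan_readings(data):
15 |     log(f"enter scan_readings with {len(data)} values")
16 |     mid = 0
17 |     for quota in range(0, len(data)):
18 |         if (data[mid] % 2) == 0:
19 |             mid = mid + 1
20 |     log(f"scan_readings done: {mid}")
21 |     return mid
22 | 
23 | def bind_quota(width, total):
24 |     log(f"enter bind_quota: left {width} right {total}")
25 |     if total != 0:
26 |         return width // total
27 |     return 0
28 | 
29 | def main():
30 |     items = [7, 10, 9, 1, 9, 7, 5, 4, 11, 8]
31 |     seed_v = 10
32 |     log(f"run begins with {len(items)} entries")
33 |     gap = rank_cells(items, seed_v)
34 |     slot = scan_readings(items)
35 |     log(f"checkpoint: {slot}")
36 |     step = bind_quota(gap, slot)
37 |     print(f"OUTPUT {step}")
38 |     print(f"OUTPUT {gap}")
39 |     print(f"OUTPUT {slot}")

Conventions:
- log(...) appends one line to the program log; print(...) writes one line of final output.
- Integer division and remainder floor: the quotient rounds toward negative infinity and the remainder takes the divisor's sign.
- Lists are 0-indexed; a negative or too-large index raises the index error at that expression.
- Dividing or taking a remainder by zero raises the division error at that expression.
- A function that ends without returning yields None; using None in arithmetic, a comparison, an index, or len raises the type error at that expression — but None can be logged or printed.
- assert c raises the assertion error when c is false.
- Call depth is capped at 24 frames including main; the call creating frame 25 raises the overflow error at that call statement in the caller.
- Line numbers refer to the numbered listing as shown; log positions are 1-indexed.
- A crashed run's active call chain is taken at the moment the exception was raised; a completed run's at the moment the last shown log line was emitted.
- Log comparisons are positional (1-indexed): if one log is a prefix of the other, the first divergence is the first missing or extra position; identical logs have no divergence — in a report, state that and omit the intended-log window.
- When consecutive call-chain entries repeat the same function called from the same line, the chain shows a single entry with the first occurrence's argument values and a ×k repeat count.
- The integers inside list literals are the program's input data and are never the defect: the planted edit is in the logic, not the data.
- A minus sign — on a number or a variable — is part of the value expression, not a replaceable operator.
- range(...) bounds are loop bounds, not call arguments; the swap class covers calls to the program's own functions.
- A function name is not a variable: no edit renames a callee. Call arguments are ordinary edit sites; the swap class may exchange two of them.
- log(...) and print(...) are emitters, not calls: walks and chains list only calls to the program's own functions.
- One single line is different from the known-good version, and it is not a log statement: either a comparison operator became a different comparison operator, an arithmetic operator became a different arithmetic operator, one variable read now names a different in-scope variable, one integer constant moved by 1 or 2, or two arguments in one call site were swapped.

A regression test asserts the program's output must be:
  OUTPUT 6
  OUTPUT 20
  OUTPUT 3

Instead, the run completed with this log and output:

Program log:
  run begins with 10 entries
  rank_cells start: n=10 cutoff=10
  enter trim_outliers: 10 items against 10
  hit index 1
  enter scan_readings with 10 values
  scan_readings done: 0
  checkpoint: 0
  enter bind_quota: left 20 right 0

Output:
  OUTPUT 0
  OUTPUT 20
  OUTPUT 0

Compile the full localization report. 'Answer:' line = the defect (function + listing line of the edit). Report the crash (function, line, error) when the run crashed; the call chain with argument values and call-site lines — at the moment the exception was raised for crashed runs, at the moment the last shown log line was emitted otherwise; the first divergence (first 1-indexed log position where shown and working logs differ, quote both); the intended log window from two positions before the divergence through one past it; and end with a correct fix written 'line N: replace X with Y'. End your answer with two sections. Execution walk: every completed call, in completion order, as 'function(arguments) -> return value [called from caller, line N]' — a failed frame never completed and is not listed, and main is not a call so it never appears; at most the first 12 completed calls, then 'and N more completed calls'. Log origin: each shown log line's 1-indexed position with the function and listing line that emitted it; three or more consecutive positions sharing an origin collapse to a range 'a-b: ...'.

Answer: the defect is in scan_readings at line 18.
Core observation: At log position 6 the runs split — shown 'scan_readings done: 0', but the working version logs 'scan_readings done: 3'.
Call chain: main -> bind_quota(20, 0) (called at line 36).
First divergence: position 6 — the shown line 'scan_readings done: 0' should read 'scan_readings done: 3'.
Intended log window:
  4: hit index 1
  5: enter scan_readings with 10 values
  6: scan_readings done: 3
  7: checkpoint: 3
Execution walk:
  trim_outliers([7, 10, 9, 1, 9, 7, 5, 4, 11, 8], 10) -> 1  [called from rank_cells, line 9]
  rank_cells([7, 10, 9, 1, 9, 7, 5, 4, 11, 8], 10) -> 20  [called from main, line 33]
  scan_readings([7, 10, 9, 1, 9, 7, 5, 4, 11, 8]) -> 0  [called from main, line 34]
  bind_quota(20, 0) -> 0  [called from main, line 36]
Origin of each log line:
  1: emitted by main (line 32)
  2: emitted by rank_cells (line 8)
  3: emitted by trim_outliers (line 2)
  4: emitted by rank_cells (line 10)
  5: emitted by scan_readings (line 15)
  6: emitted by scan_readings (line 20)
  7: emitted by main (line 35)
  8: emitted by bind_quota (line 24)
A correct fix: line 18: replace `mid` with `quota`.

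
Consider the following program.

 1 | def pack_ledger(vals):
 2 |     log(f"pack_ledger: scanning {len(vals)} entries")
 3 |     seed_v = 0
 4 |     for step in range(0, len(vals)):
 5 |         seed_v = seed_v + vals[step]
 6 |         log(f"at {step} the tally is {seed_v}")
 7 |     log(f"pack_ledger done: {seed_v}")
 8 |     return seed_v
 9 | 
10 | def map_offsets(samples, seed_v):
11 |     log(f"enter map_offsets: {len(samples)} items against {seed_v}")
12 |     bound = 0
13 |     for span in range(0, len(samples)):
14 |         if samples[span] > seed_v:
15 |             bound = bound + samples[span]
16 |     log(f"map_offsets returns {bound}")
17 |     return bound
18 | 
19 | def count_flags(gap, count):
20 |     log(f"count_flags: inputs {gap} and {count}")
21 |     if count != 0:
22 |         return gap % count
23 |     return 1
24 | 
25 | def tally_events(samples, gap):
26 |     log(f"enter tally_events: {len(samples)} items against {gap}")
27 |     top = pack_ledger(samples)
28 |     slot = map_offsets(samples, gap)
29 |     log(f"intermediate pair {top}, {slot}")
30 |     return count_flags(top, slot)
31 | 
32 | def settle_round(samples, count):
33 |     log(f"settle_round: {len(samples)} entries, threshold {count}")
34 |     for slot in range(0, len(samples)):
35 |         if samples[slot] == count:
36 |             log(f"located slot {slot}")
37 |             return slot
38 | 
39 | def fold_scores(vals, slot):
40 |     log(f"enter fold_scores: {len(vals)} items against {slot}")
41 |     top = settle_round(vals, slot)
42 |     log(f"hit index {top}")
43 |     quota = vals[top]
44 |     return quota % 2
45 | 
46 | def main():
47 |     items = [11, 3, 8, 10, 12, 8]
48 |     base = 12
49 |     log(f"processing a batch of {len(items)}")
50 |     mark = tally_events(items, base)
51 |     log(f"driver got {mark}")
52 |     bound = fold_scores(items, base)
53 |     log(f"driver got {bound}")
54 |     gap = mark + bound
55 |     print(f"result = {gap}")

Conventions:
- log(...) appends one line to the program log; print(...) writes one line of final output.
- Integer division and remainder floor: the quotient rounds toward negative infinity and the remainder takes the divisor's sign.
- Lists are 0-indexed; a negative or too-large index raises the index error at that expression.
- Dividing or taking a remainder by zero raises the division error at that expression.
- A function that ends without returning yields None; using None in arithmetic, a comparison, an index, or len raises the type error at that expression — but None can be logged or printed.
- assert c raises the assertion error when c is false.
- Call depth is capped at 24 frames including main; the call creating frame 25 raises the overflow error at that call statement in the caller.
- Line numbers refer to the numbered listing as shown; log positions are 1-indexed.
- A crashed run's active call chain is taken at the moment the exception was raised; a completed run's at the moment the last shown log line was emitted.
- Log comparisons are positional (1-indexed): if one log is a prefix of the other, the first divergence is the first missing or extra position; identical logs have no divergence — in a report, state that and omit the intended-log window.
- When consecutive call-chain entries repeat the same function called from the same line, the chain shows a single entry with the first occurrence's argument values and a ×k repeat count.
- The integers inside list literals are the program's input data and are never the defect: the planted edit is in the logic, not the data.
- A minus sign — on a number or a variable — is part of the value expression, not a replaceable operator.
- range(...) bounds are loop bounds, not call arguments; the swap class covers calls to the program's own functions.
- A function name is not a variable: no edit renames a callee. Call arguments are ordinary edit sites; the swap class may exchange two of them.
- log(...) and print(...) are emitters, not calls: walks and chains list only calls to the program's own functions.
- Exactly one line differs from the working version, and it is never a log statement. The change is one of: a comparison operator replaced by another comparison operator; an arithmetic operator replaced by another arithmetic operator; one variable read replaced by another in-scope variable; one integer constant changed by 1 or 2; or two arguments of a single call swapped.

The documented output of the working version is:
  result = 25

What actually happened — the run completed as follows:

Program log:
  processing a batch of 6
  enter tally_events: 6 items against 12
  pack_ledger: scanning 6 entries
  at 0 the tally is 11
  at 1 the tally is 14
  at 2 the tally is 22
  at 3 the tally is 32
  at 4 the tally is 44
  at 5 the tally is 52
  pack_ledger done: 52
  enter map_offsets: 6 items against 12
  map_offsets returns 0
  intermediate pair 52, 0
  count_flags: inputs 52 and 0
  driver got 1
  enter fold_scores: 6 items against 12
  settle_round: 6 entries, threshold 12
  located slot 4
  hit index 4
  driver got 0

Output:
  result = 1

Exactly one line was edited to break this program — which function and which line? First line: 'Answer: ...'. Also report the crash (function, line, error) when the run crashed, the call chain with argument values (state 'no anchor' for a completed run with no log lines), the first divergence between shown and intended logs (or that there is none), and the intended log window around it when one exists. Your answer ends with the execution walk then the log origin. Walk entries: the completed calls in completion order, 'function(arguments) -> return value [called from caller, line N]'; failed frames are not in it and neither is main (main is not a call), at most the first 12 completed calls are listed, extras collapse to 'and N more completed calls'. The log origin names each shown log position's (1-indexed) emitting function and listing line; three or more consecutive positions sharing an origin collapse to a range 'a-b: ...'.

Answer: the defect is in fold_scores at line 44.
Key observation: The log first diverges at position 20: the faulty run prints 'driver got 0' where the working version prints 'driver got 24'.
Call chain: main.
First divergence: position 20 — the shown line 'driver got 0' should read 'driver got 24'.
Intended log window:
  18: located slot 4
  19: hit index 4
  20: driver got 24
Execution walk:
  pack_ledger([11, 3, 8, 10, 12, 8]) -> 52  [called from tally_events, line 27]
  map_offsets([11, 3, 8, 10, 12, 8], 12) -> 0  [called from tally_events, line 28]
  count_flags(52, 0) -> 1  [called from tally_events, line 30]
  tally_events([11, 3, 8, 10, 12, 8], 12) -> 1  [called from main, line 50]
  settle_round([11, 3, 8, 10, 12, 8], 12) -> 4  [called from fold_scores, line 41]
  fold_scores([11, 3, 8, 10, 12, 8], 12) -> 0  [called from main, line 52]
Log origin:
  1: from main, line 49
  2: from tally_events, line 26
  3: from pack_ledger, line 2
  4-9: from pack_ledger, line 6
  10: from pack_ledger, line 7
  11: from map_offsets, line 11
  12: from map_offsets, line 16
  13: from tally_events, line 29
  14: from count_flags, line 20
  15: from main, line 51
  16: from fold_scores, line 40
  17: from settle_round, line 33
  18: from settle_round, line 36
  19: from fold_scores, line 42
  20: from main, line 53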